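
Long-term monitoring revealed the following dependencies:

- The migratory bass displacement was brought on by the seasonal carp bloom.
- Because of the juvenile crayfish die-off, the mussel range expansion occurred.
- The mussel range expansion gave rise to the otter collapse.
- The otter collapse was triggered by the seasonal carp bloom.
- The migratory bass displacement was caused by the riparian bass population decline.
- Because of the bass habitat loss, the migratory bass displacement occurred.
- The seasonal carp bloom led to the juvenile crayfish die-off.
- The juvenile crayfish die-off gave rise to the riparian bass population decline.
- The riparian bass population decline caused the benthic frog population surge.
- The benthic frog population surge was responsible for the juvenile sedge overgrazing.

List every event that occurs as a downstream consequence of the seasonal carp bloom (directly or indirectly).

Direct effects: the juvenile crayfish die-off, the otter collapse, the migratory bass displacement.
2 steps out: the mussel range expansion, the riparian bass population decline.
3 steps out: the benthic frog population surge.
4 steps out: the juvenile sedge overgrazing.
Not reachable from it: the bass habitat loss.

the benthic frog population surge, the juvenile crayfish die-off, the juvenile sedge overgrazing, the migratory bass displacement, the mussel range expansion, the otter collapse, the riparian bass population decline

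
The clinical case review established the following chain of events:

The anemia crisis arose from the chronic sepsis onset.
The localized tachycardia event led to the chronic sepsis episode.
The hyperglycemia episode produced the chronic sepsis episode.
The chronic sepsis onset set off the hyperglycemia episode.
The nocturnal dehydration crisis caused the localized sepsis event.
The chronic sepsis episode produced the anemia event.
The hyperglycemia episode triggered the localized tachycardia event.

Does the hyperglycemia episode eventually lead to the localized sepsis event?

The hyperglycemia episode leads to the localized tachycardia event, the chronic sepsis episode, the anemia event; the localized sepsis event is not among them.

No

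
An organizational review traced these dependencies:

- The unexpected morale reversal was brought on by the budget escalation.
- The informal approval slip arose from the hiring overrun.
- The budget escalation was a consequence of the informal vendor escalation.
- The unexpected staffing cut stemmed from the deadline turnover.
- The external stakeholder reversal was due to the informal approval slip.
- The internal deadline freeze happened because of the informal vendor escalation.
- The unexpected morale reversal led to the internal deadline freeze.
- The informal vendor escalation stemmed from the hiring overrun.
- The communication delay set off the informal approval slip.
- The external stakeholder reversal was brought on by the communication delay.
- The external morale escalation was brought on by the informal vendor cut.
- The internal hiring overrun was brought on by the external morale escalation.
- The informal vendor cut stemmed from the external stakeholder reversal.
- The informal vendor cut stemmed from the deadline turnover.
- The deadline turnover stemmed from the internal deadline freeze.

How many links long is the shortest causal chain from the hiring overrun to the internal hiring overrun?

5

Shortest chain: the hiring overrun → the informal approval slip → the external stakeholder reversal → the informal vendor cut → the external morale escalation → the internal hiring overrun.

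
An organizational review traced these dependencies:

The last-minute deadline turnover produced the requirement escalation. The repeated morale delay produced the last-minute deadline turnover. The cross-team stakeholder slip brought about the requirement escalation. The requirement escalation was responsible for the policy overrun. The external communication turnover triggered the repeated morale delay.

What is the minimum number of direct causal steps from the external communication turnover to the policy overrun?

4

Shortest chain: the external communication turnover → the repeated morale delay → the last-minute deadline turnover → the requirement escalation → the policy overrun.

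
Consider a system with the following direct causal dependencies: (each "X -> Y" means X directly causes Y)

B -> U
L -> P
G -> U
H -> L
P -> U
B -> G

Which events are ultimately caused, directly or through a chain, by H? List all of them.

L, P, U

Direct effects: L.
2 steps out: P.
3 steps out: U.
Not reachable from it: B, G.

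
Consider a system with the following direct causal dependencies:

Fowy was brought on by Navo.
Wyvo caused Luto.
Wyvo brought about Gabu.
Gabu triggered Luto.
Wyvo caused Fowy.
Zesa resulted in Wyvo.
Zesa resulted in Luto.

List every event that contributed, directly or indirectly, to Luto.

Immediate causes of Luto: Zesa, Wyvo, Gabu.

Gabu, Wyvo, Zesa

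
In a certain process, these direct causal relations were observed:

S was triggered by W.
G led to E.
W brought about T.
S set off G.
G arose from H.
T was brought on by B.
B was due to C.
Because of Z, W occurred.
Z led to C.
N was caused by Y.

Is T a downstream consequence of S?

No

S leads to G, E; T is not among them.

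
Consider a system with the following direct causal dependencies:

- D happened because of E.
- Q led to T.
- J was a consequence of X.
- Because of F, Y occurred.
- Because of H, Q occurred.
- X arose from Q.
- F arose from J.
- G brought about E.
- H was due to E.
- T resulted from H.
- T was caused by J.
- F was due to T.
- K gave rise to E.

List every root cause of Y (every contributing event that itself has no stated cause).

G, K

Tracing upstream from Y: Y ← F ← T ← H ← E ← G.
A separate upstream branch: Y ← F ← T ← H ← E ← K.
Each of those chain origins has no stated cause.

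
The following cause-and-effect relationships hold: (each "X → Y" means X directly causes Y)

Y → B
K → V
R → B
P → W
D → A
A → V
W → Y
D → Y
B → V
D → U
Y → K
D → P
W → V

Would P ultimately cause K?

Yes

There is a causal chain: P → W → Y → K.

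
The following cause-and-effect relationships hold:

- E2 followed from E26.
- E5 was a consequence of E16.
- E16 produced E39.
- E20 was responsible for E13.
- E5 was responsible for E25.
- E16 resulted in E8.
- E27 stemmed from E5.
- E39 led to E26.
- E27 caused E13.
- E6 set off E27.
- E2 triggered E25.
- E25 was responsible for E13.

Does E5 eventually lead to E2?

No

E5 leads to E25, E27, E13; E2 is not among them.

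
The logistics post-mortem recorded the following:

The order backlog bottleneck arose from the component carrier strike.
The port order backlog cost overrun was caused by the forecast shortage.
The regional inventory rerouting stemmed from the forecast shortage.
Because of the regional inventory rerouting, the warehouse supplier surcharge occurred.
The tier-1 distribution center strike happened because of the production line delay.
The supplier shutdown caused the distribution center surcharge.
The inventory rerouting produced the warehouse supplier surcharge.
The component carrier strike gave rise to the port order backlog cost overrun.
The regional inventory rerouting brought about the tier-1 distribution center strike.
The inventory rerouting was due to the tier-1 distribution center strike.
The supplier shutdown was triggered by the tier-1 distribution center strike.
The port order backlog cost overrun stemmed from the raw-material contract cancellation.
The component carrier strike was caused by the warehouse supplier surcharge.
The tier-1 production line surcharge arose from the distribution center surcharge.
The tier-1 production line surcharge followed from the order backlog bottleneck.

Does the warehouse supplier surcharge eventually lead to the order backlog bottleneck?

There is a causal chain: the warehouse supplier surcharge → the component carrier strike → the order backlog bottleneck.

Yes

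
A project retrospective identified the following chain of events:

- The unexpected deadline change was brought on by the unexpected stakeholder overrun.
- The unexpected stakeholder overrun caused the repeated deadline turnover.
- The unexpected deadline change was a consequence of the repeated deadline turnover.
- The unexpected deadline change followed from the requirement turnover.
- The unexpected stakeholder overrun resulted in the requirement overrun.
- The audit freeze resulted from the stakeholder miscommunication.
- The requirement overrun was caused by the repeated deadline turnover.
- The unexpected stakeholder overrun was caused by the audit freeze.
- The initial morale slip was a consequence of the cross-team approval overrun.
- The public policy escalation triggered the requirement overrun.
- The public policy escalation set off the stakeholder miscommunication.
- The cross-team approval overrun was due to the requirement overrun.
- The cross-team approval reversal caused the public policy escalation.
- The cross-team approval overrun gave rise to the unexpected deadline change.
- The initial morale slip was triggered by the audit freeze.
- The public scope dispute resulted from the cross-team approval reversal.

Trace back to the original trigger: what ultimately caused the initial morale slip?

Tracing upstream from the initial morale slip: the initial morale slip ← the audit freeze ← the stakeholder miscommunication ← the public policy escalation ← the cross-team approval reversal.
The cross-team approval reversal has no stated cause, so it is the root.

the cross-team approval reversal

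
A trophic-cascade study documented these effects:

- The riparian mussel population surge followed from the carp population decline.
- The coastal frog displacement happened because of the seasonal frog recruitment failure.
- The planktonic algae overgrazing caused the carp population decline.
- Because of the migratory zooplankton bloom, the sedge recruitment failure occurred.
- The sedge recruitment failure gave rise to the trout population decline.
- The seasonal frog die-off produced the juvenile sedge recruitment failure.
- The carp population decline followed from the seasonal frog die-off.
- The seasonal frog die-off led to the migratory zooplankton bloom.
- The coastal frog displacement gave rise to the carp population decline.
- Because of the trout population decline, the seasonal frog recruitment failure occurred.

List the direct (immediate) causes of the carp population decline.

the coastal frog displacement, the planktonic algae overgrazing, the seasonal frog die-off

Upstream contributors include the migratory zooplankton bloom, the sedge recruitment failure, the trout population decline, the seasonal frog recruitment failure, but only the coastal frog displacement, the planktonic algae overgrazing, the seasonal frog die-off feed directly into the carp population decline.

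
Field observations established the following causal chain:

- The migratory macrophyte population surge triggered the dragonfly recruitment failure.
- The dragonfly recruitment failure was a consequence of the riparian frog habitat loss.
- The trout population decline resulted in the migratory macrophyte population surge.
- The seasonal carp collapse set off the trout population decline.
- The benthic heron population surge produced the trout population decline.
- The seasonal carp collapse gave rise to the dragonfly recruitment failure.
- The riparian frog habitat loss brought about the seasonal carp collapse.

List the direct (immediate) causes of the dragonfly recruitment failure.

Upstream contributors include the trout population decline, the benthic heron population surge, but only the migratory macrophyte population surge, the riparian frog habitat loss, the seasonal carp collapse feed directly into the dragonfly recruitment failure.

the migratory macrophyte population surge, the riparian frog habitat loss, the seasonal carp collapse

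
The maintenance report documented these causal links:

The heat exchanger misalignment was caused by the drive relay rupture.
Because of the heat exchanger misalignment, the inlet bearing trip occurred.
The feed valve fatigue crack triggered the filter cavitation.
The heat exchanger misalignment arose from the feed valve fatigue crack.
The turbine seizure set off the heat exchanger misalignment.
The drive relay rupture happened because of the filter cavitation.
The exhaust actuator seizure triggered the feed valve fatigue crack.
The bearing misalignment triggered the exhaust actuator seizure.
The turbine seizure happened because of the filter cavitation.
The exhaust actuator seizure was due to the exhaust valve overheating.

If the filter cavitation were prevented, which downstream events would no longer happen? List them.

Downstream of the filter cavitation: the drive relay rupture, the turbine seizure, the heat exchanger misalignment, the inlet bearing trip.
Of those, still caused via another path: the heat exchanger misalignment, the inlet bearing trip.
The remainder have no surviving cause.

the drive relay rupture, the turbine seizure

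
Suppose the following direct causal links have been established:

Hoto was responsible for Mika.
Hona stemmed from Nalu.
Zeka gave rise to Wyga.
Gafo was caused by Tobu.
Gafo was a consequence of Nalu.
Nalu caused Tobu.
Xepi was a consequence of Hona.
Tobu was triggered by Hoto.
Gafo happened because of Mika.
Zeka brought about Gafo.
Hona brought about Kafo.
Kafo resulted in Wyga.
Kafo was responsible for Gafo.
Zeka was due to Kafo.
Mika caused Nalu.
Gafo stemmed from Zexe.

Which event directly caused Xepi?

Upstream contributors include Hoto, Mika, Nalu, but only Hona feeds directly into Xepi.

Hona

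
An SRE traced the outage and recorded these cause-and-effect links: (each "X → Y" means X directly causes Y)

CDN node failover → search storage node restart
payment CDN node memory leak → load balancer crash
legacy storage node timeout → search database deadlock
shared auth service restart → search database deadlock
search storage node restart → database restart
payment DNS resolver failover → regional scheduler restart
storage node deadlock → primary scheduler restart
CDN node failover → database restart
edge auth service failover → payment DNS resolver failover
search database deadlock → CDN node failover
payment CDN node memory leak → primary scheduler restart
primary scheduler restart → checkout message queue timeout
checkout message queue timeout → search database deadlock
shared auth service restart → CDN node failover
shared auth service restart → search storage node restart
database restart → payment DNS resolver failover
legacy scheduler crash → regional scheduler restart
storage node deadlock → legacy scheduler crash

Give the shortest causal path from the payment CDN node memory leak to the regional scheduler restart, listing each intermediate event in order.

the payment CDN node memory leak → the primary scheduler restart
the primary scheduler restart → the checkout message queue timeout
the checkout message queue timeout → the search database deadlock
the search database deadlock → the CDN node failover
the CDN node failover → the database restart
the database restart → the payment DNS resolver failover
the payment DNS resolver failover → the regional scheduler restart
Length: 7 steps.

the payment CDN node memory leak → the primary scheduler restart → the checkout message queue timeout → the search database deadlock → the CDN node failover → the database restart → the payment DNS resolver failover → the regional scheduler restart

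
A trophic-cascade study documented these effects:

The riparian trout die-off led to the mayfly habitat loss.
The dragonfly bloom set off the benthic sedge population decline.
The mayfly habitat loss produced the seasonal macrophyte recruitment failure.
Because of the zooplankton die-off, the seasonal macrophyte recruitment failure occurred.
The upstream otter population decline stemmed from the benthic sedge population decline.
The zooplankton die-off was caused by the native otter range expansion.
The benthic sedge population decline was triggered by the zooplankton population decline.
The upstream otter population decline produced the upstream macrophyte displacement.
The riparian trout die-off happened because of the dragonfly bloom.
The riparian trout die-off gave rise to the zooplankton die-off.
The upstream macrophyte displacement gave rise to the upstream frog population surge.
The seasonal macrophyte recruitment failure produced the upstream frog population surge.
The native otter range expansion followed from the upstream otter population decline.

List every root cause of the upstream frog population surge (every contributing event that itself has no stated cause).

the dragonfly bloom, the zooplankton population decline

Tracing upstream from the upstream frog population surge: the upstream frog population surge ← the seasonal macrophyte recruitment failure ← the mayfly habitat loss ← the riparian trout die-off ← the dragonfly bloom.
A separate upstream branch: the upstream frog population surge ← the upstream macrophyte displacement ← the upstream otter population decline ← the benthic sedge population decline ← the zooplankton population decline.
Each of those chain origins has no stated cause.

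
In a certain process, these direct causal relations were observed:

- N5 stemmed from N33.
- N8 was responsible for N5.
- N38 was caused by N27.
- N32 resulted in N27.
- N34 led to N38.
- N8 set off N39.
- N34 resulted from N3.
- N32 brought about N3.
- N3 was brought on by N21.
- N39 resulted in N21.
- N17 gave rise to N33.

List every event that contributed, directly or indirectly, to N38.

N21, N27, N3, N32, N34, N39, N8

Immediate causes of N38: N34, N27.
Further upstream: N8, N39, N32, N21, N3.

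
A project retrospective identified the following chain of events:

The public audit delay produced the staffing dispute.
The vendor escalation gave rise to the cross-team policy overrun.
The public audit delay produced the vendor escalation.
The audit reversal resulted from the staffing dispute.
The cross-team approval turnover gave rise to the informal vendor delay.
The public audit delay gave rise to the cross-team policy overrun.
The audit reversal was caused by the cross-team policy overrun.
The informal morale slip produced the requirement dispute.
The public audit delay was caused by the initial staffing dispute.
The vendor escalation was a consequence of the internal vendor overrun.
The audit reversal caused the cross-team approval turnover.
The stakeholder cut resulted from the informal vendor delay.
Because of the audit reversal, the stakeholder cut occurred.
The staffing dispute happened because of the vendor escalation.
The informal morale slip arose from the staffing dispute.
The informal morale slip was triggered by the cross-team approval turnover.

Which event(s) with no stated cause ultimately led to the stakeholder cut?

the initial staffing dispute, the internal vendor overrun

Tracing upstream from the stakeholder cut: the stakeholder cut ← the audit reversal ← the staffing dispute ← the public audit delay ← the initial staffing dispute.
A separate upstream branch: the stakeholder cut ← the audit reversal ← the staffing dispute ← the vendor escalation ← the internal vendor overrun.
Each of those chain origins has no stated cause.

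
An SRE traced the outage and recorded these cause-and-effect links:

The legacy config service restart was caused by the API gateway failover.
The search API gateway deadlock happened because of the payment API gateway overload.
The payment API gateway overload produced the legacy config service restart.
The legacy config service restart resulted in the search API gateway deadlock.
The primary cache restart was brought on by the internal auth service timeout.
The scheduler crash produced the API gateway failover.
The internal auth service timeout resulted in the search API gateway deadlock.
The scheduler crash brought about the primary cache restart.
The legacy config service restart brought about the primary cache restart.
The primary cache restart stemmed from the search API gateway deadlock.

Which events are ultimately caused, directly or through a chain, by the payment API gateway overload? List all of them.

the legacy config service restart, the primary cache restart, the search API gateway deadlock

Direct effects: the legacy config service restart, the search API gateway deadlock.
2 steps out: the primary cache restart.
Not reachable from it: the scheduler crash, the API gateway failover, the internal auth service timeout.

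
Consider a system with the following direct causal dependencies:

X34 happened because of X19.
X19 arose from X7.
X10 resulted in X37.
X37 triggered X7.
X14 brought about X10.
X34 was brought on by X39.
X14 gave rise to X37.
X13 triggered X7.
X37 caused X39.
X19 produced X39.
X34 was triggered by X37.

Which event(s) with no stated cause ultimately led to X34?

X13, X14

Tracing upstream from X34: X34 ← X37 ← X14.
A separate upstream branch: X34 ← X19 ← X7 ← X13.
Each of those chain origins has no stated cause.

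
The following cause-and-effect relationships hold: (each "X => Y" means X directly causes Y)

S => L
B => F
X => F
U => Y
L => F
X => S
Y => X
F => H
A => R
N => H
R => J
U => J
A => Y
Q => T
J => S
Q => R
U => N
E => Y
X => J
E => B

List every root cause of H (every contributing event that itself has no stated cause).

Tracing upstream from H: H ← F ← L ← S ← J ← R ← Q.
A separate upstream branch: H ← N ← U.
A separate upstream branch: H ← F ← X ← Y ← A.
A separate upstream branch: H ← F ← B ← E.
Each of those chain origins has no stated cause.

A, E, Q, U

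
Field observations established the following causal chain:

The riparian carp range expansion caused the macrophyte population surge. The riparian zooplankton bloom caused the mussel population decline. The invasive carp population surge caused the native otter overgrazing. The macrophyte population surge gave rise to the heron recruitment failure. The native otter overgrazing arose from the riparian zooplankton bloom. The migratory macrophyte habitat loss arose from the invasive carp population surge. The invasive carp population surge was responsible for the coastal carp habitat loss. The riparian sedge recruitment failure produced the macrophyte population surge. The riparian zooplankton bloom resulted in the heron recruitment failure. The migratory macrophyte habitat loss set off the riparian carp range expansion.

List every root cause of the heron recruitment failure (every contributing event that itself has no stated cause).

Tracing upstream from the heron recruitment failure: the heron recruitment failure ← the riparian zooplankton bloom.
A separate upstream branch: the heron recruitment failure ← the macrophyte population surge ← the riparian carp range expansion ← the migratory macrophyte habitat loss ← the invasive carp population surge.
A separate upstream branch: the heron recruitment failure ← the macrophyte population surge ← the riparian sedge recruitment failure.
Each of those chain origins has no stated cause.

the invasive carp population surge, the riparian sedge recruitment failure, the riparian zooplankton bloom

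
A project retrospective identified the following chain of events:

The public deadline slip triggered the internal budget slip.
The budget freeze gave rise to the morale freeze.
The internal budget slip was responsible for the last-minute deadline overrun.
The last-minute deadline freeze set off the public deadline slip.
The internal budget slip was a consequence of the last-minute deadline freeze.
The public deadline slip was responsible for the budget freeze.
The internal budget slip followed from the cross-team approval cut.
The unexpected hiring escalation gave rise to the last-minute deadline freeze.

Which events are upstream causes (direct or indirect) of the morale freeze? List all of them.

Immediate cause of the morale freeze: the budget freeze.
Further upstream: the unexpected hiring escalation, the last-minute deadline freeze, the public deadline slip.

the budget freeze, the last-minute deadline freeze, the public deadline slip, the unexpected hiring escalation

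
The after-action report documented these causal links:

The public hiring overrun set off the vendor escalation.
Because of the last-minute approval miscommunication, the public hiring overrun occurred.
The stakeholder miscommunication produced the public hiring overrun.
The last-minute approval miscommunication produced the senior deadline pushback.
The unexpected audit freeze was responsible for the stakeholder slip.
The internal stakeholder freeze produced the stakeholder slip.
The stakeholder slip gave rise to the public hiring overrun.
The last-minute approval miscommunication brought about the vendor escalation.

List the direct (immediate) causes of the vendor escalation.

Upstream contributors include the internal stakeholder freeze, the unexpected audit freeze, the stakeholder miscommunication, the stakeholder slip, but only the last-minute approval miscommunication, the public hiring overrun feed directly into the vendor escalation.

the last-minute approval miscommunication, the public hiring overrun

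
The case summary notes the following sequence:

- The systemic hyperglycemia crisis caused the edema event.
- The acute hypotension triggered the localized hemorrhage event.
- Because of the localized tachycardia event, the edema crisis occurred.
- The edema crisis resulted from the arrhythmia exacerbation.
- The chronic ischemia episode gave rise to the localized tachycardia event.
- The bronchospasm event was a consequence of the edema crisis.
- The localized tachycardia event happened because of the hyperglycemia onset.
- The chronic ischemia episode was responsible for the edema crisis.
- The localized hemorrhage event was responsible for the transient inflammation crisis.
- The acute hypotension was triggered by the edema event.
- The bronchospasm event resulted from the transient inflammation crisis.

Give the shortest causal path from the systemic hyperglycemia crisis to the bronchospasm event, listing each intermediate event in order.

the systemic hyperglycemia crisis → the edema event
the edema event → the acute hypotension
the acute hypotension → the localized hemorrhage event
the localized hemorrhage event → the transient inflammation crisis
the transient inflammation crisis → the bronchospasm event
Length: 5 steps.

the systemic hyperglycemia crisis → the edema event → the acute hypotension → the localized hemorrhage event → the transient inflammation crisis → the bronchospasm event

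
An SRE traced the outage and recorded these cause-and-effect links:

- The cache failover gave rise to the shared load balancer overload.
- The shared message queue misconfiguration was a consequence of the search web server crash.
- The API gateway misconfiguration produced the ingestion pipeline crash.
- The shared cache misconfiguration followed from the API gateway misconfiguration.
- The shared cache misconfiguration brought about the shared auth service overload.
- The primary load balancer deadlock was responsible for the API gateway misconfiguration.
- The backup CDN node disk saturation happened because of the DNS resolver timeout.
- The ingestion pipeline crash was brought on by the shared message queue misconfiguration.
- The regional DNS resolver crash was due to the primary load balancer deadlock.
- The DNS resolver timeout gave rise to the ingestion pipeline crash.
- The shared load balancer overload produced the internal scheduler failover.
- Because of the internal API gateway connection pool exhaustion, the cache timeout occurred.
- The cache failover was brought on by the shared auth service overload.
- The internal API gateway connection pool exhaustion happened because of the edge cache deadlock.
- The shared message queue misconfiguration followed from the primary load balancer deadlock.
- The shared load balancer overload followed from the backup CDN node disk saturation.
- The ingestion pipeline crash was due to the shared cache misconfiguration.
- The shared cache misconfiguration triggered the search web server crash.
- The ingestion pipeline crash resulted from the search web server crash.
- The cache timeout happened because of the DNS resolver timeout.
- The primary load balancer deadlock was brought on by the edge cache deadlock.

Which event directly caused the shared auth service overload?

the shared cache misconfiguration

Upstream contributors include the edge cache deadlock, the primary load balancer deadlock, the API gateway misconfiguration, but only the shared cache misconfiguration feeds directly into the shared auth service overload.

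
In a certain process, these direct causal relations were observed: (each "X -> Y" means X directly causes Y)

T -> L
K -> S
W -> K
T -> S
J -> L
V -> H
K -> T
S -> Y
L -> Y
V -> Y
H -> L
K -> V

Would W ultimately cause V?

There is a causal chain: W → K → V.

Yes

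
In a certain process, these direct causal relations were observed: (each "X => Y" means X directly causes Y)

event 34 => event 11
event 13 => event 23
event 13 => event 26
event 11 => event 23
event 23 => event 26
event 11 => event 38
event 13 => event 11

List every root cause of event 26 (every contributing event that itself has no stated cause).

event 13, event 34

Tracing upstream from event 26: event 26 ← event 13.
A separate upstream branch: event 26 ← event 23 ← event 11 ← event 34.
Each of those chain origins has no stated cause.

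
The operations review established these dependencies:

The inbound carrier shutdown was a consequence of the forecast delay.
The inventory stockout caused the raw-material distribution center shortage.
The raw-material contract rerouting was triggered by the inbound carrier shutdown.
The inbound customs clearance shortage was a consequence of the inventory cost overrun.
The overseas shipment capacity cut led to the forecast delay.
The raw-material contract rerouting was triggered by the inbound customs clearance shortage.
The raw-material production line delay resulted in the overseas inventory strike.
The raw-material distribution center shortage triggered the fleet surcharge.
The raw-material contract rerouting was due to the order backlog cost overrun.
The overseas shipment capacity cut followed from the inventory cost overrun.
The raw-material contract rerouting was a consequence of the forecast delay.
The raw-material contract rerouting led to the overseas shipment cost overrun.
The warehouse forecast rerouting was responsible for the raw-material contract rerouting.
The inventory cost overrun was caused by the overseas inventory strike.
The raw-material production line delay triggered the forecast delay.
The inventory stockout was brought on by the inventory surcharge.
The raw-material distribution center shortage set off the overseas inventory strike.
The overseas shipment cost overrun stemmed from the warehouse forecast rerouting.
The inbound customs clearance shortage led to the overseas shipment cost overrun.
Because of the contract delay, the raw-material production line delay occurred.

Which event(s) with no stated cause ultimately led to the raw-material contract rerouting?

Tracing upstream from the raw-material contract rerouting: the raw-material contract rerouting ← the forecast delay ← the raw-material production line delay ← the contract delay.
A separate upstream branch: the raw-material contract rerouting ← the inbound customs clearance shortage ← the inventory cost overrun ← the overseas inventory strike ← the raw-material distribution center shortage ← the inventory stockout ← the inventory surcharge.
A separate upstream branch: the raw-material contract rerouting ← the order backlog cost overrun.
A separate upstream branch: the raw-material contract rerouting ← the warehouse forecast rerouting.
Each of those chain origins has no stated cause.

the contract delay, the inventory surcharge, the order backlog cost overrun, the warehouse forecast rerouting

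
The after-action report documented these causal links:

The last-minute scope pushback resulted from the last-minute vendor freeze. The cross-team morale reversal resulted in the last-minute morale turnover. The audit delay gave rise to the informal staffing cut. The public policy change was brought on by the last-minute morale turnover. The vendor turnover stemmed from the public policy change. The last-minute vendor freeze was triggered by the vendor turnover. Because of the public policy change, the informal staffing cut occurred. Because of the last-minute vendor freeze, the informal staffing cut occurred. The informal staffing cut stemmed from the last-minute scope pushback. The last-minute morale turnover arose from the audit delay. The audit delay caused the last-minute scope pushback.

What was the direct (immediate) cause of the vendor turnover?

Upstream contributors include the audit delay, the last-minute morale turnover, the cross-team morale reversal, but only the public policy change feeds directly into the vendor turnover.

the public policy change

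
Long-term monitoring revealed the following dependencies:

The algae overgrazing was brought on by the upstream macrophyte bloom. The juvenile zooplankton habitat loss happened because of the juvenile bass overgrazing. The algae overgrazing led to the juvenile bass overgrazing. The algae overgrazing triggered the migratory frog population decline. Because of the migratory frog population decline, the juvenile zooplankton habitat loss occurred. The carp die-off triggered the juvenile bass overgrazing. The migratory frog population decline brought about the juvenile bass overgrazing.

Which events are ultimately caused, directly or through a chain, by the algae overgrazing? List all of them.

the juvenile bass overgrazing, the juvenile zooplankton habitat loss, the migratory frog population decline

Direct effects: the migratory frog population decline, the juvenile bass overgrazing.
2 steps out: the juvenile zooplankton habitat loss.
Not reachable from it: the upstream macrophyte bloom, the carp die-off.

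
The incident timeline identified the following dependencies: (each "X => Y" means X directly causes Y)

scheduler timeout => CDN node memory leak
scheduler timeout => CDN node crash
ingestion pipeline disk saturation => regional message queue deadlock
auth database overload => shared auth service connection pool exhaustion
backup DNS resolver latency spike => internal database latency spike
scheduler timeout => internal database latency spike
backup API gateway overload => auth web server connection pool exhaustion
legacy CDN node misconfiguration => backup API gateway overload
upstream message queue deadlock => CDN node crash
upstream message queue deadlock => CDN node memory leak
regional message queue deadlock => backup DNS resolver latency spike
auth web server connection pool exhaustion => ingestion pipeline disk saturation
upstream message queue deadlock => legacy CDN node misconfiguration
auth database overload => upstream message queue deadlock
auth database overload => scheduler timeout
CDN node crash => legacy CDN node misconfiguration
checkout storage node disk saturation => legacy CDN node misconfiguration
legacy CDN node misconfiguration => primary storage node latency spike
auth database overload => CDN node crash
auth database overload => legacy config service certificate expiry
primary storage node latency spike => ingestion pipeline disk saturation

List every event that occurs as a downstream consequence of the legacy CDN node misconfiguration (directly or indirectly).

the auth web server connection pool exhaustion, the backup API gateway overload, the backup DNS resolver latency spike, the ingestion pipeline disk saturation, the internal database latency spike, the primary storage node latency spike, the regional message queue deadlock

Direct effects: the backup API gateway overload, the primary storage node latency spike.
2 steps out: the auth web server connection pool exhaustion, the ingestion pipeline disk saturation.
3 steps out: the regional message queue deadlock.
4 steps out: the backup DNS resolver latency spike.
5 steps out: the internal database latency spike.
Not reachable from it: the auth database overload, the scheduler timeout, the legacy config service certificate expiry, the checkout storage node disk saturation, the shared auth service connection pool exhaustion, the upstream message queue deadlock, the CDN node crash, the CDN node memory leak.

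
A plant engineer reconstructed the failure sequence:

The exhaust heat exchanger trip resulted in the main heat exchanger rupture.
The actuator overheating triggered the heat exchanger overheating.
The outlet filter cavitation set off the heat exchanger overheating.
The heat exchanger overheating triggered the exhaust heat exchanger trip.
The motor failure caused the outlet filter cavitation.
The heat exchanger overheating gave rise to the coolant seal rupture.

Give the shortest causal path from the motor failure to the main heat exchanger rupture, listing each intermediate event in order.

the motor failure → the outlet filter cavitation → the heat exchanger overheating → the exhaust heat exchanger trip → the main heat exchanger rupture

the motor failure → the outlet filter cavitation
the outlet filter cavitation → the heat exchanger overheating
the heat exchanger overheating → the exhaust heat exchanger trip
the exhaust heat exchanger trip → the main heat exchanger rupture
Length: 4 steps.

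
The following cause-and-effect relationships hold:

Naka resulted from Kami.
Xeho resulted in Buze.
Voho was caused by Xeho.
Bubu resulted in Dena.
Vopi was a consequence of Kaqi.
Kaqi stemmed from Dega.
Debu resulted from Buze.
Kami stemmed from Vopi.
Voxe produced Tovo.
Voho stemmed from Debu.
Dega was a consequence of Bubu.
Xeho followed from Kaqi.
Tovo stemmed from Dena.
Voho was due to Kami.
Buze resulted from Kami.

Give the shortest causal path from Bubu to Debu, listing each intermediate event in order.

Bubu → Dega → Kaqi → Xeho → Buze → Debu

Bubu → Dega
Dega → Kaqi
Kaqi → Xeho
Xeho → Buze
Buze → Debu
Length: 5 steps.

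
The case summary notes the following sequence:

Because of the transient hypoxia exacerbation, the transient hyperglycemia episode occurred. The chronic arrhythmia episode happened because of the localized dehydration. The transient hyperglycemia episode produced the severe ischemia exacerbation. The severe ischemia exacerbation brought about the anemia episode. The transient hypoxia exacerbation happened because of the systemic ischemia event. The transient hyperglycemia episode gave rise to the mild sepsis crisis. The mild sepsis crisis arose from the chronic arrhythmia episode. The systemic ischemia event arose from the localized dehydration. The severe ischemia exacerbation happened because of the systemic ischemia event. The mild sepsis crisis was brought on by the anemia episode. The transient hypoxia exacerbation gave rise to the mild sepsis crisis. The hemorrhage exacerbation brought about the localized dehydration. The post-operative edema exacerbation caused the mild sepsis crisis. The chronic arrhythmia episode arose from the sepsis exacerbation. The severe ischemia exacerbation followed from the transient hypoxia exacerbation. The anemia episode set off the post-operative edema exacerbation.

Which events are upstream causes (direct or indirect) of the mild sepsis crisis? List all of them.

the anemia episode, the chronic arrhythmia episode, the hemorrhage exacerbation, the localized dehydration, the post-operative edema exacerbation, the sepsis exacerbation, the severe ischemia exacerbation, the systemic ischemia event, the transient hyperglycemia episode, the transient hypoxia exacerbation

Immediate causes of the mild sepsis crisis: the transient hypoxia exacerbation, the transient hyperglycemia episode, the anemia episode, the chronic arrhythmia episode, the post-operative edema exacerbation.
Further upstream: the hemorrhage exacerbation, the localized dehydration, the systemic ischemia event, the severe ischemia exacerbation, the sepsis exacerbation.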